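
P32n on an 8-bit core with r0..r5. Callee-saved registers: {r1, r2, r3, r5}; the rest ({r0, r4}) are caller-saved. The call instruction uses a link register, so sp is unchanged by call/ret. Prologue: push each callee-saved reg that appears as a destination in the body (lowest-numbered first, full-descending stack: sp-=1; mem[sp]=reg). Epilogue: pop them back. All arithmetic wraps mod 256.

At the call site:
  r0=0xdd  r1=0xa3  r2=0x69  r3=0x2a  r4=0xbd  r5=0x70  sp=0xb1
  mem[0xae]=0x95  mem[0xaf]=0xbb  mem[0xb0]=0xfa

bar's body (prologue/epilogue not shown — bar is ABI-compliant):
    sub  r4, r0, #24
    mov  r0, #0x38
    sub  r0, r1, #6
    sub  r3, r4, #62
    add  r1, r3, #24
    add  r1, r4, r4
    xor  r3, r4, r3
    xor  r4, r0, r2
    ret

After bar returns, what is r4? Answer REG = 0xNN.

prologue: push r1 -> mem[0xb0]=0xa3, sp=0xb0
prologue: push r3 -> mem[0xaf]=0x2a, sp=0xaf
body[0] sub  r4, r0, #24 -> r4=0xc5
body[1] mov  r0, #0x38 -> r0=0x38
body[2] sub  r0, r1, #6 -> r0=0x9d
body[3] sub  r3, r4, #62 -> r3=0x87
body[4] add  r1, r3, #24 -> r1=0x9f
body[5] add  r1, r4, r4 -> r1=0x8a
body[6] xor  r3, r4, r3 -> r3=0x42
body[7] xor  r4, r0, r2 -> r4=0xf4
epilogue: pop r3=0x2a, sp=0xb0
epilogue: pop r1=0xa3, sp=0xb1
r4 is caller-saved -> body value

REG = 0xf4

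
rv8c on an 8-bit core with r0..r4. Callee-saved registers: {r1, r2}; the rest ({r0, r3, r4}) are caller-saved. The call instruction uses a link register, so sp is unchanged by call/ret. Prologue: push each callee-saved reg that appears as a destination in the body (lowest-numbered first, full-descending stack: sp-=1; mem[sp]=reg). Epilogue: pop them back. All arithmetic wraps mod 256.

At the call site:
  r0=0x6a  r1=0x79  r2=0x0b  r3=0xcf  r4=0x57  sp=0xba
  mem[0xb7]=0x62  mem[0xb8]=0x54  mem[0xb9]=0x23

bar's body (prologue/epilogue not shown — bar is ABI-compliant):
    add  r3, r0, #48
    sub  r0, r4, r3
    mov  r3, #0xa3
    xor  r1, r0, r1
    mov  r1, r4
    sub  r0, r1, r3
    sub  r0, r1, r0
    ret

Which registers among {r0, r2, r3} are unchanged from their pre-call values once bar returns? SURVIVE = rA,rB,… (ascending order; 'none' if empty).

prologue: push r1 -> mem[0xb9]=0x79, sp=0xb9
body[0] add  r3, r0, #48 -> r3=0x9a
body[1] sub  r0, r4, r3 -> r0=0xbd
body[2] mov  r3, #0xa3 -> r3=0xa3
body[3] xor  r1, r0, r1 -> r1=0xc4
body[4] mov  r1, r4 -> r1=0x57
body[5] sub  r0, r1, r3 -> r0=0xb4
body[6] sub  r0, r1, r0 -> r0=0xa3
epilogue: pop r1=0x79, sp=0xba
r0: caller-saved, written=True
r2: callee-saved, written=False
r3: caller-saved, written=True

SURVIVE = r2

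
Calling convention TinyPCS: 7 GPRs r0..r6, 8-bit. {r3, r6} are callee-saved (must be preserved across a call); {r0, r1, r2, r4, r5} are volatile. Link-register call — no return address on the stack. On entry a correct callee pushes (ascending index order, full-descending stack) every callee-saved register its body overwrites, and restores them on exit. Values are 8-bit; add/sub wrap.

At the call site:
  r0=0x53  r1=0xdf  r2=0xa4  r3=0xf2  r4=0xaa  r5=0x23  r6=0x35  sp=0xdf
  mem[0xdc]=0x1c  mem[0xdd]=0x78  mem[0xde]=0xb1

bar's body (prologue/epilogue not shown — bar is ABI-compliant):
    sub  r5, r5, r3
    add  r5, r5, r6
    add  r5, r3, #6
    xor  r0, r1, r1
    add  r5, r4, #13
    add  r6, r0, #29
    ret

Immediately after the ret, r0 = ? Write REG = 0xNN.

prologue: push r6 -> mem[0xde]=0x35, sp=0xde
body[0] sub  r5, r5, r3 -> r5=0x31
body[1] add  r5, r5, r6 -> r5=0x66
body[2] add  r5, r3, #6 -> r5=0xf8
body[3] xor  r0, r1, r1 -> r0=0x00
body[4] add  r5, r4, #13 -> r5=0xb7
body[5] add  r6, r0, #29 -> r6=0x1d
epilogue: pop r6=0x35, sp=0xdf
r0 is caller-saved -> body value

REG = 0x00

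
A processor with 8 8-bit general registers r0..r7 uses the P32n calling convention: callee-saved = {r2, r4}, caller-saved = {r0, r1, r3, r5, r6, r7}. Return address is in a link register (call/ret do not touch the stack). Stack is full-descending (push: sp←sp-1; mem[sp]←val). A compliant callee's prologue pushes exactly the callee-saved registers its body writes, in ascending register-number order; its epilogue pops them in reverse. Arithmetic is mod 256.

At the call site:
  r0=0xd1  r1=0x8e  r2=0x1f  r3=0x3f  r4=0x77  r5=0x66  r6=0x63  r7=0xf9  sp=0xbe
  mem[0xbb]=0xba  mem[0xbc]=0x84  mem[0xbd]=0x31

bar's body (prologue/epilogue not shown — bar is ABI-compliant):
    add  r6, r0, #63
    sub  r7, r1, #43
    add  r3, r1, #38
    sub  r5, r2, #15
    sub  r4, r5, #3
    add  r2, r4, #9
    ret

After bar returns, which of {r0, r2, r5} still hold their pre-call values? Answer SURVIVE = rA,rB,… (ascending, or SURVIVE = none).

prologue: push r2 -> mem[0xbd]=0x1f, sp=0xbd
prologue: push r4 -> mem[0xbc]=0x77, sp=0xbc
body[0] add  r6, r0, #63 -> r6=0x10
body[1] sub  r7, r1, #43 -> r7=0x63
body[2] add  r3, r1, #38 -> r3=0xb4
body[3] sub  r5, r2, #15 -> r5=0x10
body[4] sub  r4, r5, #3 -> r4=0x0d
body[5] add  r2, r4, #9 -> r2=0x16
epilogue: pop r4=0x77, sp=0xbd
epilogue: pop r2=0x1f, sp=0xbe
r0: caller-saved, written=False
r2: callee-saved, written=True
r5: caller-saved, written=True

SURVIVE = r0,r2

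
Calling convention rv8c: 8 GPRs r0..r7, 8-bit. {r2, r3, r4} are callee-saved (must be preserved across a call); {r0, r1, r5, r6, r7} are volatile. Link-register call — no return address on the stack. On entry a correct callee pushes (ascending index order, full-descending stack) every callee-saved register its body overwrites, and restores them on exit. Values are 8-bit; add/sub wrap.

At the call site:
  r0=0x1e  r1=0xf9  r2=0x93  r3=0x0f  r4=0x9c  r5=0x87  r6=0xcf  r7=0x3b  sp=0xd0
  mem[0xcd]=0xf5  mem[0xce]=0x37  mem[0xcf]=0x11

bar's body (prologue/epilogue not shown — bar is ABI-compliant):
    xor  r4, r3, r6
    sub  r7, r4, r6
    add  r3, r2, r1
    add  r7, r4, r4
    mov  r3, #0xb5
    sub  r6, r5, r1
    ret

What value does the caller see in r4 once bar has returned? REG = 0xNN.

REG = 0x9c

prologue: push r3 -> mem[0xcf]=0x0f, sp=0xcf
prologue: push r4 -> mem[0xce]=0x9c, sp=0xce
body[0] xor  r4, r3, r6 -> r4=0xc0
body[1] sub  r7, r4, r6 -> r7=0xf1
body[2] add  r3, r2, r1 -> r3=0x8c
body[3] add  r7, r4, r4 -> r7=0x80
body[4] mov  r3, #0xb5 -> r3=0xb5
body[5] sub  r6, r5, r1 -> r6=0x8e
epilogue: pop r4=0x9c, sp=0xcf
epilogue: pop r3=0x0f, sp=0xd0
r4 is callee-saved -> restored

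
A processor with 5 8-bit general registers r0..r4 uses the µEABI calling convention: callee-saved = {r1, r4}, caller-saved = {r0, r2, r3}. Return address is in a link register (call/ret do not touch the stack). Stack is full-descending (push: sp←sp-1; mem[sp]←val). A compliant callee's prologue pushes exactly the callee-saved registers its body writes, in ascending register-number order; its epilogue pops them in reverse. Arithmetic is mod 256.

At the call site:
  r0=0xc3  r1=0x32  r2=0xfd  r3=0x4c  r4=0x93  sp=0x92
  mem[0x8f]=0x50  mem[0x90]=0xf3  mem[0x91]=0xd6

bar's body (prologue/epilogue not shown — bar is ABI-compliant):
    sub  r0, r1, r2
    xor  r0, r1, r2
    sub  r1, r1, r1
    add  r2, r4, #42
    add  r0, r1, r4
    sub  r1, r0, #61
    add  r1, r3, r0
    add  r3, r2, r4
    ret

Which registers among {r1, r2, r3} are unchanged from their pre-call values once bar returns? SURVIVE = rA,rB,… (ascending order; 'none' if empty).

SURVIVE = r1

prologue: push r1 -> mem[0x91]=0x32, sp=0x91
body[0] sub  r0, r1, r2 -> r0=0x35
body[1] xor  r0, r1, r2 -> r0=0xcf
body[2] sub  r1, r1, r1 -> r1=0x00
body[3] add  r2, r4, #42 -> r2=0xbd
body[4] add  r0, r1, r4 -> r0=0x93
body[5] sub  r1, r0, #61 -> r1=0x56
body[6] add  r1, r3, r0 -> r1=0xdf
body[7] add  r3, r2, r4 -> r3=0x50
epilogue: pop r1=0x32, sp=0x92
r1: callee-saved, written=True
r2: caller-saved, written=True
r3: caller-saved, written=True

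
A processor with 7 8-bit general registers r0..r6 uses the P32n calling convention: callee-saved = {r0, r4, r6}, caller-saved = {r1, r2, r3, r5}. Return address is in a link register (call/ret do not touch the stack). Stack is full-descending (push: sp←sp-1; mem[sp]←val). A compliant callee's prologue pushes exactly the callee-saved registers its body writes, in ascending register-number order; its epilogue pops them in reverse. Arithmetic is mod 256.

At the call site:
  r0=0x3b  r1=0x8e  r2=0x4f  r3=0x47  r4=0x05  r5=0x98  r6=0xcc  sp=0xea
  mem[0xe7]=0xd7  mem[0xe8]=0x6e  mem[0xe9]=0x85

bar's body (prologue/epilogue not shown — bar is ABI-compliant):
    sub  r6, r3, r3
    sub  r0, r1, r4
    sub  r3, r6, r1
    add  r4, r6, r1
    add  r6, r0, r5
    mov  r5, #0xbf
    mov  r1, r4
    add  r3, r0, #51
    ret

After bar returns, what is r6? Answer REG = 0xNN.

REG = 0xcc

prologue: push r0 -> mem[0xe9]=0x3b, sp=0xe9
prologue: push r4 -> mem[0xe8]=0x05, sp=0xe8
prologue: push r6 -> mem[0xe7]=0xcc, sp=0xe7
body[0] sub  r6, r3, r3 -> r6=0x00
body[1] sub  r0, r1, r4 -> r0=0x89
body[2] sub  r3, r6, r1 -> r3=0x72
body[3] add  r4, r6, r1 -> r4=0x8e
body[4] add  r6, r0, r5 -> r6=0x21
body[5] mov  r5, #0xbf -> r5=0xbf
body[6] mov  r1, r4 -> r1=0x8e
body[7] add  r3, r0, #51 -> r3=0xbc
epilogue: pop r6=0xcc, sp=0xe8
epilogue: pop r4=0x05, sp=0xe9
epilogue: pop r0=0x3b, sp=0xea
r6 is callee-saved -> restored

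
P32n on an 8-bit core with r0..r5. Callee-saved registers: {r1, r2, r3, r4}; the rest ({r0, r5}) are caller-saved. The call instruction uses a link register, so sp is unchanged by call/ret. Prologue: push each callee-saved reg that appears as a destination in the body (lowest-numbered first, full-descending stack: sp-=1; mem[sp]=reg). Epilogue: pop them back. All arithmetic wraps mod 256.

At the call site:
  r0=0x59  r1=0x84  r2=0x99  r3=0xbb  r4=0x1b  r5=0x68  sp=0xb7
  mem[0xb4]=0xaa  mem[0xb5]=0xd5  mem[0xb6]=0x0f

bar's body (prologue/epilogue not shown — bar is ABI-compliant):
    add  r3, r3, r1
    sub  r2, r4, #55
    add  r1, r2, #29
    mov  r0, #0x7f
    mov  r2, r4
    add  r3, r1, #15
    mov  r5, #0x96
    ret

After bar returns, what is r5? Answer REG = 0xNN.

REG = 0x96

prologue: push r1 → mem[0xb6]=0x84, sp=0xb6
prologue: push r2 → mem[0xb5]=0x99, sp=0xb5
prologue: push r3 → mem[0xb4]=0xbb, sp=0xb4
body[0] add  r3, r3, r1 → r3=0x3f
body[1] sub  r2, r4, #55 → r2=0xe4
body[2] add  r1, r2, #29 → r1=0x01
body[3] mov  r0, #0x7f → r0=0x7f
body[4] mov  r2, r4 → r2=0x1b
body[5] add  r3, r1, #15 → r3=0x10
body[6] mov  r5, #0x96 → r5=0x96
epilogue: pop r3=0xbb, sp=0xb5
epilogue: pop r2=0x99, sp=0xb6
epilogue: pop r1=0x84, sp=0xb7
r5 is caller-saved → body value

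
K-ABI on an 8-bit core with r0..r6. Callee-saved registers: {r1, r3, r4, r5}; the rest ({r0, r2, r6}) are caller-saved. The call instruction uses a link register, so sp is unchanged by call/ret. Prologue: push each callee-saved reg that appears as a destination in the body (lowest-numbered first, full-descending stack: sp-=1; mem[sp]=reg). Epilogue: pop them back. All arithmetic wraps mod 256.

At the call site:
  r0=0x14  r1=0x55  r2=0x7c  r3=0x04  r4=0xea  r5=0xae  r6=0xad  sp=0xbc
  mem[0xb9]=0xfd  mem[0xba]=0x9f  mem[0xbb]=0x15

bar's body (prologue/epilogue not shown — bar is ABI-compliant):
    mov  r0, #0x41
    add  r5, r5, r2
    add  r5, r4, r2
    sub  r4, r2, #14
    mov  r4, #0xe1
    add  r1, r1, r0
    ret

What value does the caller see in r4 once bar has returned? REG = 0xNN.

REG = 0xea

prologue: push r1 -> mem[0xbb]=0x55, sp=0xbb
prologue: push r4 -> mem[0xba]=0xea, sp=0xba
prologue: push r5 -> mem[0xb9]=0xae, sp=0xb9
body[0] mov  r0, #0x41 -> r0=0x41
body[1] add  r5, r5, r2 -> r5=0x2a
body[2] add  r5, r4, r2 -> r5=0x66
body[3] sub  r4, r2, #14 -> r4=0x6e
body[4] mov  r4, #0xe1 -> r4=0xe1
body[5] add  r1, r1, r0 -> r1=0x96
epilogue: pop r5=0xae, sp=0xba
epilogue: pop r4=0xea, sp=0xbb
epilogue: pop r1=0x55, sp=0xbc
r4 is callee-saved -> restored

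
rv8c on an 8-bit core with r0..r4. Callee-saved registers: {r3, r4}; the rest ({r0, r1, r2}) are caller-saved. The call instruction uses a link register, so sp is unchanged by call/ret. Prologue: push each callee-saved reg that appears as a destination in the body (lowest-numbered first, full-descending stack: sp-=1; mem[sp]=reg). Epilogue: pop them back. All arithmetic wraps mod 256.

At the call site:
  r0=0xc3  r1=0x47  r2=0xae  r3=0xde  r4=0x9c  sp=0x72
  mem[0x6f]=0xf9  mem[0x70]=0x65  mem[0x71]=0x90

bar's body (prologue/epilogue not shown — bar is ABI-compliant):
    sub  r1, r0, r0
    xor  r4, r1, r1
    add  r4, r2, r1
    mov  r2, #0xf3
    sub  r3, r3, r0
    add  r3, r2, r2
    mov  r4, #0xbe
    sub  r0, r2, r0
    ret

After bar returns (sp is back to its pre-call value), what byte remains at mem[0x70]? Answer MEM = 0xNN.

prologue: push r3 → mem[0x71]=0xde, sp=0x71
prologue: push r4 → mem[0x70]=0x9c, sp=0x70
body[0] sub  r1, r0, r0 → r1=0x00
body[1] xor  r4, r1, r1 → r4=0x00
body[2] add  r4, r2, r1 → r4=0xae
body[3] mov  r2, #0xf3 → r2=0xf3
body[4] sub  r3, r3, r0 → r3=0x1b
body[5] add  r3, r2, r2 → r3=0xe6
body[6] mov  r4, #0xbe → r4=0xbe
body[7] sub  r0, r2, r0 → r0=0x30
epilogue: pop r4=0x9c, sp=0x71
epilogue: pop r3=0xde, sp=0x72
prologue pushed ['r3', 'r4'] at ['0x71', '0x70']

MEM = 0x9c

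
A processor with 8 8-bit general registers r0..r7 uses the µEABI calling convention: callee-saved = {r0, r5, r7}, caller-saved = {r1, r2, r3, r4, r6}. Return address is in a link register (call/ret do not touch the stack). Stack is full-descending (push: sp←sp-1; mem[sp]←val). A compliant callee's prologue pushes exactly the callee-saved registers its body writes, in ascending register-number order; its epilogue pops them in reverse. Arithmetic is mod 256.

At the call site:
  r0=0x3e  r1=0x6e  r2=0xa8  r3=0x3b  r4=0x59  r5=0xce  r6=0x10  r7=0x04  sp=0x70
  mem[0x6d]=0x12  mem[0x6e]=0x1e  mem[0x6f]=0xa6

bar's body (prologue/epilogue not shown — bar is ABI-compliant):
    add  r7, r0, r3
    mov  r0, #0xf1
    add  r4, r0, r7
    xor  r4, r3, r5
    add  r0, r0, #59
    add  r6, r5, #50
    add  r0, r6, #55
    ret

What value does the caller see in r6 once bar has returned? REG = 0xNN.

prologue: push r0 -> mem[0x6f]=0x3e, sp=0x6f
prologue: push r7 -> mem[0x6e]=0x04, sp=0x6e
body[0] add  r7, r0, r3 -> r7=0x79
body[1] mov  r0, #0xf1 -> r0=0xf1
body[2] add  r4, r0, r7 -> r4=0x6a
body[3] xor  r4, r3, r5 -> r4=0xf5
body[4] add  r0, r0, #59 -> r0=0x2c
body[5] add  r6, r5, #50 -> r6=0x00
body[6] add  r0, r6, #55 -> r0=0x37
epilogue: pop r7=0x04, sp=0x6f
epilogue: pop r0=0x3e, sp=0x70
r6 is caller-saved -> body value

REG = 0x00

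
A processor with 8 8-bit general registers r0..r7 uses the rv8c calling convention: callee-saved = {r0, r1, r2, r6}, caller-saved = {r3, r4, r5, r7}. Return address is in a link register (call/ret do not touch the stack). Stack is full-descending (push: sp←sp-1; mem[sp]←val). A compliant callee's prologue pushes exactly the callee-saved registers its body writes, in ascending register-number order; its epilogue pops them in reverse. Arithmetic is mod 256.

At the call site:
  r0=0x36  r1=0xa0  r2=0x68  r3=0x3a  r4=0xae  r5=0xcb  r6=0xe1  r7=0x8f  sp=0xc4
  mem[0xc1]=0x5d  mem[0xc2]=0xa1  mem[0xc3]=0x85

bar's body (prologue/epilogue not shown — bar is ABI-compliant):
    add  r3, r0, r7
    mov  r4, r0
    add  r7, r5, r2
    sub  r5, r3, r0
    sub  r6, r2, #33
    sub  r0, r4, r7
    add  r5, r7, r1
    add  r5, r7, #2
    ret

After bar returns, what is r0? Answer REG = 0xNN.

prologue: push r0 → mem[0xc3]=0x36, sp=0xc3
prologue: push r6 → mem[0xc2]=0xe1, sp=0xc2
body[0] add  r3, r0, r7 → r3=0xc5
body[1] mov  r4, r0 → r4=0x36
body[2] add  r7, r5, r2 → r7=0x33
body[3] sub  r5, r3, r0 → r5=0x8f
body[4] sub  r6, r2, #33 → r6=0x47
body[5] sub  r0, r4, r7 → r0=0x03
body[6] add  r5, r7, r1 → r5=0xd3
body[7] add  r5, r7, #2 → r5=0x35
epilogue: pop r6=0xe1, sp=0xc3
epilogue: pop r0=0x36, sp=0xc4
r0 is callee-saved → restored

REG = 0x36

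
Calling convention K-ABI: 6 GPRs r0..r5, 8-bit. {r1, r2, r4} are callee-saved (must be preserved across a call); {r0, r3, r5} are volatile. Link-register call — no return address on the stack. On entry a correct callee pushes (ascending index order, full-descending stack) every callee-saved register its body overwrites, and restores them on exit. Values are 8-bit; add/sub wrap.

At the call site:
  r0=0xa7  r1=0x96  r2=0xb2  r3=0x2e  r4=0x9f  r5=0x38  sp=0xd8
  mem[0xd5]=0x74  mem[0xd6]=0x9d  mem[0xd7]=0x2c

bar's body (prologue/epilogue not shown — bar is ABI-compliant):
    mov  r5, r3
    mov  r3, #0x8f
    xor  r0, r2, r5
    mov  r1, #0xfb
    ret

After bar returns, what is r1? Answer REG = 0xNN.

REG = 0x96

prologue: push r1 → mem[0xd7]=0x96, sp=0xd7
body[0] mov  r5, r3 → r5=0x2e
body[1] mov  r3, #0x8f → r3=0x8f
body[2] xor  r0, r2, r5 → r0=0x9c
body[3] mov  r1, #0xfb → r1=0xfb
epilogue: pop r1=0x96, sp=0xd8
r1 is callee-saved → restored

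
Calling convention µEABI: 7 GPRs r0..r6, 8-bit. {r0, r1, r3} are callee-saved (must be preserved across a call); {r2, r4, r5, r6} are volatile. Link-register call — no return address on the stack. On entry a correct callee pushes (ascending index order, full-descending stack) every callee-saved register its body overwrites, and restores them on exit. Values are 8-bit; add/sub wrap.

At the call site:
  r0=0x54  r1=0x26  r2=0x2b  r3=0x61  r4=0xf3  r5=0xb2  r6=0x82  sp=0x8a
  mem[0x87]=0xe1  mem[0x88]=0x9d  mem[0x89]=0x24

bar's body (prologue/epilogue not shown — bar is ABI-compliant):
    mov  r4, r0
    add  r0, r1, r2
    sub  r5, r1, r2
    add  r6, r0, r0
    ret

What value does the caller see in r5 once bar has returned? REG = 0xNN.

REG = 0xfb

prologue: push r0 → mem[0x89]=0x54, sp=0x89
body[0] mov  r4, r0 → r4=0x54
body[1] add  r0, r1, r2 → r0=0x51
body[2] sub  r5, r1, r2 → r5=0xfb
body[3] add  r6, r0, r0 → r6=0xa2
epilogue: pop r0=0x54, sp=0x8a
r5 is caller-saved → body value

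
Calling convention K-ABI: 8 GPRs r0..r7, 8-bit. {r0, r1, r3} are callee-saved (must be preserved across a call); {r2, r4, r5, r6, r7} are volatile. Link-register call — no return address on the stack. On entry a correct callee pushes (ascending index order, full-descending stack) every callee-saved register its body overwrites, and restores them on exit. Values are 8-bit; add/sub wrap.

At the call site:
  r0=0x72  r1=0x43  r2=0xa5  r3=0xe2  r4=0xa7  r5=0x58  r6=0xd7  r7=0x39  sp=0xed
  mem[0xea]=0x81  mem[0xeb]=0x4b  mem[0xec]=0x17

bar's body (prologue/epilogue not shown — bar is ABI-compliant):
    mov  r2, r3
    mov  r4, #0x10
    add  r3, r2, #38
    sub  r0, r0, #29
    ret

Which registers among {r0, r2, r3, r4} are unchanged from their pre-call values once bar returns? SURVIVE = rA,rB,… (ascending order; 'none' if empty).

SURVIVE = r0,r3

prologue: push r0 → mem[0xec]=0x72, sp=0xec
prologue: push r3 → mem[0xeb]=0xe2, sp=0xeb
body[0] mov  r2, r3 → r2=0xe2
body[1] mov  r4, #0x10 → r4=0x10
body[2] add  r3, r2, #38 → r3=0x08
body[3] sub  r0, r0, #29 → r0=0x55
epilogue: pop r3=0xe2, sp=0xec
epilogue: pop r0=0x72, sp=0xed
r0: callee-saved, written=True
r2: caller-saved, written=True
r3: callee-saved, written=True
r4: caller-saved, written=True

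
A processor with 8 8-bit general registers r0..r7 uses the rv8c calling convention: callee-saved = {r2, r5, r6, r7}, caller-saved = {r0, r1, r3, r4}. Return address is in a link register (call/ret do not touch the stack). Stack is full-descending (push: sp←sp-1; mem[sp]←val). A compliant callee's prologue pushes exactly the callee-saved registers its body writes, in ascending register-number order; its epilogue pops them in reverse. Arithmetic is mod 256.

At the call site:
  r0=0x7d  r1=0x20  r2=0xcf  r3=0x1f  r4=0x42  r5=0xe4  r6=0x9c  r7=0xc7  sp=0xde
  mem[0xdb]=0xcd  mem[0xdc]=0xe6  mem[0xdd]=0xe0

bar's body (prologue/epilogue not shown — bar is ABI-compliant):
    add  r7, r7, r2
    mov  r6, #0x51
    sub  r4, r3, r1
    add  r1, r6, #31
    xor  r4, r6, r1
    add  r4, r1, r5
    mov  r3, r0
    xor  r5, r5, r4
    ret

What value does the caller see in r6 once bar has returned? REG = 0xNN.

prologue: push r5 → mem[0xdd]=0xe4, sp=0xdd
prologue: push r6 → mem[0xdc]=0x9c, sp=0xdc
prologue: push r7 → mem[0xdb]=0xc7, sp=0xdb
body[0] add  r7, r7, r2 → r7=0x96
body[1] mov  r6, #0x51 → r6=0x51
body[2] sub  r4, r3, r1 → r4=0xff
body[3] add  r1, r6, #31 → r1=0x70
body[4] xor  r4, r6, r1 → r4=0x21
body[5] add  r4, r1, r5 → r4=0x54
body[6] mov  r3, r0 → r3=0x7d
body[7] xor  r5, r5, r4 → r5=0xb0
epilogue: pop r7=0xc7, sp=0xdc
epilogue: pop r6=0x9c, sp=0xdd
epilogue: pop r5=0xe4, sp=0xde
r6 is callee-saved → restored

REG = 0x9c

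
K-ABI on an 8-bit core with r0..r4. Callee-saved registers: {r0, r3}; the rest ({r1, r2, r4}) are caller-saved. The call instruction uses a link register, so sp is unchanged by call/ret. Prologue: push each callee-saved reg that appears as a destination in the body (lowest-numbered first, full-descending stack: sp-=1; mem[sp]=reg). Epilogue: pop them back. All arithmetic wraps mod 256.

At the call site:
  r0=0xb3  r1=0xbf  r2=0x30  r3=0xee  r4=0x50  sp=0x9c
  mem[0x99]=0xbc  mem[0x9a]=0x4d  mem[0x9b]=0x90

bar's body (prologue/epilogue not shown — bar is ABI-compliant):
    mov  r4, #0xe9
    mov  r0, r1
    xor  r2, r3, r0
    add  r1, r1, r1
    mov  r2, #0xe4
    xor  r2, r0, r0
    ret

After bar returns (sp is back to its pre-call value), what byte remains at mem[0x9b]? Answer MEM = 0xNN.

MEM = 0xb3

prologue: push r0 → mem[0x9b]=0xb3, sp=0x9b
body[0] mov  r4, #0xe9 → r4=0xe9
body[1] mov  r0, r1 → r0=0xbf
body[2] xor  r2, r3, r0 → r2=0x51
body[3] add  r1, r1, r1 → r1=0x7e
body[4] mov  r2, #0xe4 → r2=0xe4
body[5] xor  r2, r0, r0 → r2=0x00
epilogue: pop r0=0xb3, sp=0x9c
prologue pushed ['r0'] at ['0x9b']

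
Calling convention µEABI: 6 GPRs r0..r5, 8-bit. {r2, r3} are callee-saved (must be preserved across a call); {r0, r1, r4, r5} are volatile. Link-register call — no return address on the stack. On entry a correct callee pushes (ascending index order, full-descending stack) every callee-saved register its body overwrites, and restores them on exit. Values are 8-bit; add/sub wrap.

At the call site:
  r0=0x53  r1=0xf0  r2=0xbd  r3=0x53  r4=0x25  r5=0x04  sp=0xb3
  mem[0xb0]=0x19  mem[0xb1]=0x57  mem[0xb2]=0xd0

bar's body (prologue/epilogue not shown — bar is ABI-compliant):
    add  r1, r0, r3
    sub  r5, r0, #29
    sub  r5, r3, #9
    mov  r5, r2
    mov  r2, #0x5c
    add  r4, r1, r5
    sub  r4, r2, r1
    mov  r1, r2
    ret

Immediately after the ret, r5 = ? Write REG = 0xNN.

REG = 0xbd

prologue: push r2 -> mem[0xb2]=0xbd, sp=0xb2
body[0] add  r1, r0, r3 -> r1=0xa6
body[1] sub  r5, r0, #29 -> r5=0x36
body[2] sub  r5, r3, #9 -> r5=0x4a
body[3] mov  r5, r2 -> r5=0xbd
body[4] mov  r2, #0x5c -> r2=0x5c
body[5] add  r4, r1, r5 -> r4=0x63
body[6] sub  r4, r2, r1 -> r4=0xb6
body[7] mov  r1, r2 -> r1=0x5c
epilogue: pop r2=0xbd, sp=0xb3
r5 is caller-saved -> body value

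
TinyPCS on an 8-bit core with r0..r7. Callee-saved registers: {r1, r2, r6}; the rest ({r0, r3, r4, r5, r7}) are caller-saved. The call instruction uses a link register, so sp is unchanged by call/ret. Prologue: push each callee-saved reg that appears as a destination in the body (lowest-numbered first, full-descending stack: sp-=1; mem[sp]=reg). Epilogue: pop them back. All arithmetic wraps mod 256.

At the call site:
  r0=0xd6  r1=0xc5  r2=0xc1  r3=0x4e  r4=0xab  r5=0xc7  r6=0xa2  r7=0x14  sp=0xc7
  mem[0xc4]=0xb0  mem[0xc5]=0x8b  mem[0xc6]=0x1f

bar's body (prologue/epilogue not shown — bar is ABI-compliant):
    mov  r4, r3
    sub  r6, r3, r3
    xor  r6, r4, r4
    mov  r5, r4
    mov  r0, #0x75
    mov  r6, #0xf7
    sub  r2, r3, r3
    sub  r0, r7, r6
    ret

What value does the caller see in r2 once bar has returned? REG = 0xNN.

prologue: push r2 → mem[0xc6]=0xc1, sp=0xc6
prologue: push r6 → mem[0xc5]=0xa2, sp=0xc5
body[0] mov  r4, r3 → r4=0x4e
body[1] sub  r6, r3, r3 → r6=0x00
body[2] xor  r6, r4, r4 → r6=0x00
body[3] mov  r5, r4 → r5=0x4e
body[4] mov  r0, #0x75 → r0=0x75
body[5] mov  r6, #0xf7 → r6=0xf7
body[6] sub  r2, r3, r3 → r2=0x00
body[7] sub  r0, r7, r6 → r0=0x1d
epilogue: pop r6=0xa2, sp=0xc6
epilogue: pop r2=0xc1, sp=0xc7
r2 is callee-saved → restored

REG = 0xc1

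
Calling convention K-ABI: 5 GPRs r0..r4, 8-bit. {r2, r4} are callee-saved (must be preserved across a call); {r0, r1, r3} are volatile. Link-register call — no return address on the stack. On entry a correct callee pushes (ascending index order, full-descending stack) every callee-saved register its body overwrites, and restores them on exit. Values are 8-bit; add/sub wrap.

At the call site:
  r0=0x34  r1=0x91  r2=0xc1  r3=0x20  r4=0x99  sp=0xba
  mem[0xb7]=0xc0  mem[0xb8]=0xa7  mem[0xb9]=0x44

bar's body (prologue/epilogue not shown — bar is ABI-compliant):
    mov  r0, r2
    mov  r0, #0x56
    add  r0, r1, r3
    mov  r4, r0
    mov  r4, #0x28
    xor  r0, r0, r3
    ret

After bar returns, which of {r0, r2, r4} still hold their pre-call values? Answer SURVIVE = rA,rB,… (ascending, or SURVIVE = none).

prologue: push r4 → mem[0xb9]=0x99, sp=0xb9
body[0] mov  r0, r2 → r0=0xc1
body[1] mov  r0, #0x56 → r0=0x56
body[2] add  r0, r1, r3 → r0=0xb1
body[3] mov  r4, r0 → r4=0xb1
body[4] mov  r4, #0x28 → r4=0x28
body[5] xor  r0, r0, r3 → r0=0x91
epilogue: pop r4=0x99, sp=0xba
r0: caller-saved, written=True
r2: callee-saved, written=False
r4: callee-saved, written=True

SURVIVE = r2,r4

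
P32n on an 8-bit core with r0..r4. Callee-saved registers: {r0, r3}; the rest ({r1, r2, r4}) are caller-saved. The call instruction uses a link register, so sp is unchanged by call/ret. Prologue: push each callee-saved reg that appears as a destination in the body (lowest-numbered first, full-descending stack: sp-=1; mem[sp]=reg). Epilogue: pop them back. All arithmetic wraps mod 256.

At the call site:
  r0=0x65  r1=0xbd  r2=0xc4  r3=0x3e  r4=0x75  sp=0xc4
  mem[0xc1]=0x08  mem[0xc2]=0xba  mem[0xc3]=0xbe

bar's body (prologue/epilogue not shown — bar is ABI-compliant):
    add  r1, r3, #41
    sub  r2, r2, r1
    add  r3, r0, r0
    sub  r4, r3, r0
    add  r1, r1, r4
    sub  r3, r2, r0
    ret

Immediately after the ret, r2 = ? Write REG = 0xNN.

REG = 0x5d

prologue: push r3 → mem[0xc3]=0x3e, sp=0xc3
body[0] add  r1, r3, #41 → r1=0x67
body[1] sub  r2, r2, r1 → r2=0x5d
body[2] add  r3, r0, r0 → r3=0xca
body[3] sub  r4, r3, r0 → r4=0x65
body[4] add  r1, r1, r4 → r1=0xcc
body[5] sub  r3, r2, r0 → r3=0xf8
epilogue: pop r3=0x3e, sp=0xc4
r2 is caller-saved → body value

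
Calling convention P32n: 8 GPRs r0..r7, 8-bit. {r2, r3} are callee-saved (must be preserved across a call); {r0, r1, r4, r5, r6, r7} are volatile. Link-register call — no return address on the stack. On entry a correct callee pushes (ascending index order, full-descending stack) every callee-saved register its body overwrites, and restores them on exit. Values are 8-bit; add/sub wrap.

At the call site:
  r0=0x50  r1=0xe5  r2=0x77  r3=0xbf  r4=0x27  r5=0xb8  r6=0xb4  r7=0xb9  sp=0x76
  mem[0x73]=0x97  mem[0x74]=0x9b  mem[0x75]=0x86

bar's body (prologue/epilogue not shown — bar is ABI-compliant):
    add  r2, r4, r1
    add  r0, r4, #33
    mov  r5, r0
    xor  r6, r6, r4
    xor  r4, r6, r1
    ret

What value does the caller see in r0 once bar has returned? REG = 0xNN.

prologue: push r2 → mem[0x75]=0x77, sp=0x75
body[0] add  r2, r4, r1 → r2=0x0c
body[1] add  r0, r4, #33 → r0=0x48
body[2] mov  r5, r0 → r5=0x48
body[3] xor  r6, r6, r4 → r6=0x93
body[4] xor  r4, r6, r1 → r4=0x76
epilogue: pop r2=0x77, sp=0x76
r0 is caller-saved → body value

REG = 0x48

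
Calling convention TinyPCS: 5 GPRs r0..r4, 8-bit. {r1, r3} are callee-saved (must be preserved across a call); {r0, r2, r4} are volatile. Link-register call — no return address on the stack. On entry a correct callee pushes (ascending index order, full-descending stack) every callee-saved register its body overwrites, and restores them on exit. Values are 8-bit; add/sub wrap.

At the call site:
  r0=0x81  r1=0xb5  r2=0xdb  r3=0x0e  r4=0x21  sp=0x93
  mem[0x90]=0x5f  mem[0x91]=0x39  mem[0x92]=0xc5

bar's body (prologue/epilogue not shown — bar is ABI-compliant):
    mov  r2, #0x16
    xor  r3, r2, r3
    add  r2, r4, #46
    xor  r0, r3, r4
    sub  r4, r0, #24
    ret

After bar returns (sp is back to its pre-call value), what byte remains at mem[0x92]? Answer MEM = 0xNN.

prologue: push r3 → mem[0x92]=0x0e, sp=0x92
body[0] mov  r2, #0x16 → r2=0x16
body[1] xor  r3, r2, r3 → r3=0x18
body[2] add  r2, r4, #46 → r2=0x4f
body[3] xor  r0, r3, r4 → r0=0x39
body[4] sub  r4, r0, #24 → r4=0x21
epilogue: pop r3=0x0e, sp=0x93
prologue pushed ['r3'] at ['0x92']

MEM = 0x0e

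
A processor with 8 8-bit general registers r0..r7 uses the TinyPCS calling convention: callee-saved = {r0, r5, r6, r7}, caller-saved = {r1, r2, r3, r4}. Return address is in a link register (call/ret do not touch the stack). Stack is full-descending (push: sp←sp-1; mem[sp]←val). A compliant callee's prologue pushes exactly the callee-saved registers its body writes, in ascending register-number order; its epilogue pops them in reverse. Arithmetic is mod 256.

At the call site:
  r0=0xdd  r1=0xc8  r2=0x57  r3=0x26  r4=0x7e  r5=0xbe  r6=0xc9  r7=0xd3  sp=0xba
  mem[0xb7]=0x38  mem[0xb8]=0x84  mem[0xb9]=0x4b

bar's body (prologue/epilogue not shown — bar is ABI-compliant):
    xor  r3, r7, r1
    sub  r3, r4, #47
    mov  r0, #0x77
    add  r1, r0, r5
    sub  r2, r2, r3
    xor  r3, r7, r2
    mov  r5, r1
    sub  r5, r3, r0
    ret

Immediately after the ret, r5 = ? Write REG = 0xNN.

prologue: push r0 -> mem[0xb9]=0xdd, sp=0xb9
prologue: push r5 -> mem[0xb8]=0xbe, sp=0xb8
body[0] xor  r3, r7, r1 -> r3=0x1b
body[1] sub  r3, r4, #47 -> r3=0x4f
body[2] mov  r0, #0x77 -> r0=0x77
body[3] add  r1, r0, r5 -> r1=0x35
body[4] sub  r2, r2, r3 -> r2=0x08
body[5] xor  r3, r7, r2 -> r3=0xdb
body[6] mov  r5, r1 -> r5=0x35
body[7] sub  r5, r3, r0 -> r5=0x64
epilogue: pop r5=0xbe, sp=0xb9
epilogue: pop r0=0xdd, sp=0xba
r5 is callee-saved -> restored

REG = 0xbe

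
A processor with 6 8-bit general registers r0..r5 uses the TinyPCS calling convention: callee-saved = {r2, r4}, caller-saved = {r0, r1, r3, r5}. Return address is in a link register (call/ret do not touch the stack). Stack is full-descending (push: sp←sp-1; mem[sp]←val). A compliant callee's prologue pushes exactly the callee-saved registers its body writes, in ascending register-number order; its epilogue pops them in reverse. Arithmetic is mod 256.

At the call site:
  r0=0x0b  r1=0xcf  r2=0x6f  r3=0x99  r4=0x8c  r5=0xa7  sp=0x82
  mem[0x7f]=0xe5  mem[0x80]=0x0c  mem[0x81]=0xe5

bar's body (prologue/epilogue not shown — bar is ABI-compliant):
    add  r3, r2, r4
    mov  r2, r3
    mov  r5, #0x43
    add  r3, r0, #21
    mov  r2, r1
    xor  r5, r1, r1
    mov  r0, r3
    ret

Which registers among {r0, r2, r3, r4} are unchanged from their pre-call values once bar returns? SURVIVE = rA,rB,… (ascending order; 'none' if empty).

prologue: push r2 → mem[0x81]=0x6f, sp=0x81
body[0] add  r3, r2, r4 → r3=0xfb
body[1] mov  r2, r3 → r2=0xfb
body[2] mov  r5, #0x43 → r5=0x43
body[3] add  r3, r0, #21 → r3=0x20
body[4] mov  r2, r1 → r2=0xcf
body[5] xor  r5, r1, r1 → r5=0x00
body[6] mov  r0, r3 → r0=0x20
epilogue: pop r2=0x6f, sp=0x82
r0: caller-saved, written=True
r2: callee-saved, written=True
r3: caller-saved, written=True
r4: callee-saved, written=False

SURVIVE = r2,r4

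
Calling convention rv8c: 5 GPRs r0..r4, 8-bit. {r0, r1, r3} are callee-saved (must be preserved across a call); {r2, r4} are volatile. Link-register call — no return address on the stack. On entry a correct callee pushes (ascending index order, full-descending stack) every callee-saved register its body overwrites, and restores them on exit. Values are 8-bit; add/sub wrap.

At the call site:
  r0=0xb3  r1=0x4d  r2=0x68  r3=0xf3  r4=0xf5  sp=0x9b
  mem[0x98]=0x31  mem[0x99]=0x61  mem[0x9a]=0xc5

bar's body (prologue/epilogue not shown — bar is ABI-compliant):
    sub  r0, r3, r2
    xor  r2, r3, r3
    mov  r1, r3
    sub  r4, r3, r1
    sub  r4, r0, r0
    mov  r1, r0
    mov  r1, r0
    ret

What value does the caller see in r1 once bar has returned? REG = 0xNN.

REG = 0x4d

prologue: push r0 -> mem[0x9a]=0xb3, sp=0x9a
prologue: push r1 -> mem[0x99]=0x4d, sp=0x99
body[0] sub  r0, r3, r2 -> r0=0x8b
body[1] xor  r2, r3, r3 -> r2=0x00
body[2] mov  r1, r3 -> r1=0xf3
body[3] sub  r4, r3, r1 -> r4=0x00
body[4] sub  r4, r0, r0 -> r4=0x00
body[5] mov  r1, r0 -> r1=0x8b
body[6] mov  r1, r0 -> r1=0x8b
epilogue: pop r1=0x4d, sp=0x9a
epilogue: pop r0=0xb3, sp=0x9b
r1 is callee-saved -> restored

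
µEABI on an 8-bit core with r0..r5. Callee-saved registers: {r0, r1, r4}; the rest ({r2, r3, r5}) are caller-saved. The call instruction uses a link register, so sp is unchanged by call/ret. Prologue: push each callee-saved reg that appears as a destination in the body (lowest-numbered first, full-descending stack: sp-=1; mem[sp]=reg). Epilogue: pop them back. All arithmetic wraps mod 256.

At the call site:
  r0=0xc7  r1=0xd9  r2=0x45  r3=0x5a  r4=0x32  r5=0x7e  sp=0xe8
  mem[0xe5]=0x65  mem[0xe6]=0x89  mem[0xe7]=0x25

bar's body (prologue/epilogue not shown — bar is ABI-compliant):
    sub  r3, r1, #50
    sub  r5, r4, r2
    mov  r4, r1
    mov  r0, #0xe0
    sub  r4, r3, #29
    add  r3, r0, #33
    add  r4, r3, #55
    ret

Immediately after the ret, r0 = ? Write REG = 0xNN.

prologue: push r0 -> mem[0xe7]=0xc7, sp=0xe7
prologue: push r4 -> mem[0xe6]=0x32, sp=0xe6
body[0] sub  r3, r1, #50 -> r3=0xa7
body[1] sub  r5, r4, r2 -> r5=0xed
body[2] mov  r4, r1 -> r4=0xd9
body[3] mov  r0, #0xe0 -> r0=0xe0
body[4] sub  r4, r3, #29 -> r4=0x8a
body[5] add  r3, r0, #33 -> r3=0x01
body[6] add  r4, r3, #55 -> r4=0x38
epilogue: pop r4=0x32, sp=0xe7
epilogue: pop r0=0xc7, sp=0xe8
r0 is callee-saved -> restored

REG = 0xc7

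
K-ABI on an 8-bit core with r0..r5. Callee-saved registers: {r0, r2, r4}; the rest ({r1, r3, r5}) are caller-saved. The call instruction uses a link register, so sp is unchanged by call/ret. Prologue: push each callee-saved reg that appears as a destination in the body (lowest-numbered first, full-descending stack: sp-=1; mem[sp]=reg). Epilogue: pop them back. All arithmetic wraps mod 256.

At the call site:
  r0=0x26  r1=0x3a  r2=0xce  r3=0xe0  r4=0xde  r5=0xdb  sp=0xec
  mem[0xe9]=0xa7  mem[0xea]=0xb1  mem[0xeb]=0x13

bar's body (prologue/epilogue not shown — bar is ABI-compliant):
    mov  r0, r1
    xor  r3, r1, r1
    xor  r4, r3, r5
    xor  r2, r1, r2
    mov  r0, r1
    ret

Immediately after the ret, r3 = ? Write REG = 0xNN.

REG = 0x00

prologue: push r0 -> mem[0xeb]=0x26, sp=0xeb
prologue: push r2 -> mem[0xea]=0xce, sp=0xea
prologue: push r4 -> mem[0xe9]=0xde, sp=0xe9
body[0] mov  r0, r1 -> r0=0x3a
body[1] xor  r3, r1, r1 -> r3=0x00
body[2] xor  r4, r3, r5 -> r4=0xdb
body[3] xor  r2, r1, r2 -> r2=0xf4
body[4] mov  r0, r1 -> r0=0x3a
epilogue: pop r4=0xde, sp=0xea
epilogue: pop r2=0xce, sp=0xeb
epilogue: pop r0=0x26, sp=0xec
r3 is caller-saved -> body value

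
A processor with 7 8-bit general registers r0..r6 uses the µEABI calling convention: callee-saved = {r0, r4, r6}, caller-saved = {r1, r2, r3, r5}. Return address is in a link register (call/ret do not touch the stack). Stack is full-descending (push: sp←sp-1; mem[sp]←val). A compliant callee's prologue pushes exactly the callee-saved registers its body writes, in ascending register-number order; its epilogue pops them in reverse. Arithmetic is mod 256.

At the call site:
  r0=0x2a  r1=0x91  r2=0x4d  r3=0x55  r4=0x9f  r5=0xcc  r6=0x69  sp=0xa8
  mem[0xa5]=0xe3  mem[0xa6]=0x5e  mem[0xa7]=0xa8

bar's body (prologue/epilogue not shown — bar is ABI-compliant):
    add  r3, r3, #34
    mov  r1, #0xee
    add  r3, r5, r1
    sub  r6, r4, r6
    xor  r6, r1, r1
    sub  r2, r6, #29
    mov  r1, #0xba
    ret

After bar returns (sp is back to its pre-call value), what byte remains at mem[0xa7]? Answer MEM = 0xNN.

MEM = 0x69

prologue: push r6 → mem[0xa7]=0x69, sp=0xa7
body[0] add  r3, r3, #34 → r3=0x77
body[1] mov  r1, #0xee → r1=0xee
body[2] add  r3, r5, r1 → r3=0xba
body[3] sub  r6, r4, r6 → r6=0x36
body[4] xor  r6, r1, r1 → r6=0x00
body[5] sub  r2, r6, #29 → r2=0xe3
body[6] mov  r1, #0xba → r1=0xba
epilogue: pop r6=0x69, sp=0xa8
prologue pushed ['r6'] at ['0xa7']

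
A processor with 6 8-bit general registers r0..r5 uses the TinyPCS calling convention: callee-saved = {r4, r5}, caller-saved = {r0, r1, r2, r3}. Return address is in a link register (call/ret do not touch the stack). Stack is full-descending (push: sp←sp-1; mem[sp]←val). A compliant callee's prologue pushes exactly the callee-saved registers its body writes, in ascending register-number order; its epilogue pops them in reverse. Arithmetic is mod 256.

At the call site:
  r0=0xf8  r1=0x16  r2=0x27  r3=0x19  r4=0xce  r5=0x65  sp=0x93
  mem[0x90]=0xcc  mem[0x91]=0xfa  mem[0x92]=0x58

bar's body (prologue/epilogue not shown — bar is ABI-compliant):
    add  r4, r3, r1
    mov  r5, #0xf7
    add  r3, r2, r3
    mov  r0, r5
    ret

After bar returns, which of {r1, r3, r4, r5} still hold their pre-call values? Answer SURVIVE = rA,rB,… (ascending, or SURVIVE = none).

prologue: push r4 -> mem[0x92]=0xce, sp=0x92
prologue: push r5 -> mem[0x91]=0x65, sp=0x91
body[0] add  r4, r3, r1 -> r4=0x2f
body[1] mov  r5, #0xf7 -> r5=0xf7
body[2] add  r3, r2, r3 -> r3=0x40
body[3] mov  r0, r5 -> r0=0xf7
epilogue: pop r5=0x65, sp=0x92
epilogue: pop r4=0xce, sp=0x93
r1: caller-saved, written=False
r3: caller-saved, written=True
r4: callee-saved, written=True
r5: callee-saved, written=True

SURVIVE = r1,r4,r5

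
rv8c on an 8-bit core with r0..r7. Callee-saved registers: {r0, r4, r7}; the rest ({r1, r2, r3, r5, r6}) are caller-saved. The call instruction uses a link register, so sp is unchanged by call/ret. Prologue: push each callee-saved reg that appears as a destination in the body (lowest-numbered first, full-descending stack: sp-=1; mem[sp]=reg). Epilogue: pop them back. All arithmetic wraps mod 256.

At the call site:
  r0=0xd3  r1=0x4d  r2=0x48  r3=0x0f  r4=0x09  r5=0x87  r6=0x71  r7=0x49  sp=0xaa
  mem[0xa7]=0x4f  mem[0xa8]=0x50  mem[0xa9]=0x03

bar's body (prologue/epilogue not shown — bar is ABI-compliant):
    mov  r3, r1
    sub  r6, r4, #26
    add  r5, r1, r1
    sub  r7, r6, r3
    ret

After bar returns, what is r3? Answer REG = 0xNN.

prologue: push r7 -> mem[0xa9]=0x49, sp=0xa9
body[0] mov  r3, r1 -> r3=0x4d
body[1] sub  r6, r4, #26 -> r6=0xef
body[2] add  r5, r1, r1 -> r5=0x9a
body[3] sub  r7, r6, r3 -> r7=0xa2
epilogue: pop r7=0x49, sp=0xaa
r3 is caller-saved -> body value

REG = 0x4d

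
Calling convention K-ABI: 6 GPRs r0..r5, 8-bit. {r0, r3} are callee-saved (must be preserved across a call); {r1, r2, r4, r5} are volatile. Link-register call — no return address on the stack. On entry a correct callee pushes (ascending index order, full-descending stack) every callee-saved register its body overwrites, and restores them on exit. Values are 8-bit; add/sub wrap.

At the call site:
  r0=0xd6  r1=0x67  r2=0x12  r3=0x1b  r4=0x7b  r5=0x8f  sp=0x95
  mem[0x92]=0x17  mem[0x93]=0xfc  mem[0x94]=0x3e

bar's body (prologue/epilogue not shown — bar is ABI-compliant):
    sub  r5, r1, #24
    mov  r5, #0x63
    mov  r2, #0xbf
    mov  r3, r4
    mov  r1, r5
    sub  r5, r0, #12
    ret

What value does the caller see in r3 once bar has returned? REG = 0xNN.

prologue: push r3 → mem[0x94]=0x1b, sp=0x94
body[0] sub  r5, r1, #24 → r5=0x4f
body[1] mov  r5, #0x63 → r5=0x63
body[2] mov  r2, #0xbf → r2=0xbf
body[3] mov  r3, r4 → r3=0x7b
body[4] mov  r1, r5 → r1=0x63
body[5] sub  r5, r0, #12 → r5=0xca
epilogue: pop r3=0x1b, sp=0x95
r3 is callee-saved → restored

REG = 0x1b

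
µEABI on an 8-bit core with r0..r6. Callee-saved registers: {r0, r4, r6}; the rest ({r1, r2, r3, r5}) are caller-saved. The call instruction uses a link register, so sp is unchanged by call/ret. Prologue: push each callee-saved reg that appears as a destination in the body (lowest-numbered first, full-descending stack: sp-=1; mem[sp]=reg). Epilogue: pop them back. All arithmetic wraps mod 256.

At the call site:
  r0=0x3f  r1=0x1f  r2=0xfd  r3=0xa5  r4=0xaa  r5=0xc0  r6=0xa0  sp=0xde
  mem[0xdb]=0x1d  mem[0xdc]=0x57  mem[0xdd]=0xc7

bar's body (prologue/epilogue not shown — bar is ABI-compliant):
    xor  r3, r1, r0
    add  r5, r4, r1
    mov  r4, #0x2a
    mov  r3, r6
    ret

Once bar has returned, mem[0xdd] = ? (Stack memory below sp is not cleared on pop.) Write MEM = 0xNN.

MEM = 0xaa

prologue: push r4 -> mem[0xdd]=0xaa, sp=0xdd
body[0] xor  r3, r1, r0 -> r3=0x20
body[1] add  r5, r4, r1 -> r5=0xc9
body[2] mov  r4, #0x2a -> r4=0x2a
body[3] mov  r3, r6 -> r3=0xa0
epilogue: pop r4=0xaa, sp=0xde
prologue pushed ['r4'] at ['0xdd']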